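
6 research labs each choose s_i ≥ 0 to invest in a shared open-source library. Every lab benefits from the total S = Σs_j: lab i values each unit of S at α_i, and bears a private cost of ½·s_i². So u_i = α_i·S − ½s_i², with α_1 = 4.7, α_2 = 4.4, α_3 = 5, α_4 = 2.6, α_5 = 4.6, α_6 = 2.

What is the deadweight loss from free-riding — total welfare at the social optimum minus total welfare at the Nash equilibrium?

1134.965

Lab i's FOC: ∂u_i/∂s_i = α_i − s_i = 0, so s_i* = α_i.
NE contributions = (4.7, 4.4, 5, 2.6, 4.6, 2); S = 23.3.
W^NE = (Σα)·S − ½Σα_i² = 23.3² − ½·98.37 = 493.705.
Planner sets s_i = Σα_j = 23.3 for every i, so S^SO = 6·23.3 = 139.8.
W^SO = (Σα)·S^SO − ½·6·(Σα)² = (6/2)·23.3² = 1628.67.
Deadweight loss = W^SO − W^NE = 1134.965.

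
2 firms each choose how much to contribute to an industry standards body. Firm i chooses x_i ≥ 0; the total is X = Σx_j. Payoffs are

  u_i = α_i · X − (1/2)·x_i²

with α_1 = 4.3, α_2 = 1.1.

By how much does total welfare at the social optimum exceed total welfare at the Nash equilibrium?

Firm i's FOC: ∂u_i/∂x_i = α_i − x_i = 0, so x_i* = α_i.
NE contributions = (4.3, 1.1); X = 5.4.
W^NE = (Σα)·X − ½Σα_i² = 5.4² − ½·19.7 = 19.31.
Planner sets x_i = Σα_j = 5.4 for every i, so X^SO = 2·5.4 = 10.8.
W^SO = (Σα)·X^SO − ½·2·(Σα)² = (2/2)·5.4² = 29.16.
Deadweight loss = W^SO − W^NE = 9.85.

9.85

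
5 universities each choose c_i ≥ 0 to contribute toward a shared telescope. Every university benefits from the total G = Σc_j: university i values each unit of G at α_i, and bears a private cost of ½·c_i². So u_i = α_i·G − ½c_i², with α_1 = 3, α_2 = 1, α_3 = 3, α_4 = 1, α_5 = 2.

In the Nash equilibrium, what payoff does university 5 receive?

University i's FOC: ∂u_i/∂c_i = α_i − c_i = 0, so c_i* = α_i.
NE contributions = (3, 1, 3, 1, 2); G = 10.
u_5 = α_5·G − ½·(c_5)² = 2·10 − ½·2² = 18.

18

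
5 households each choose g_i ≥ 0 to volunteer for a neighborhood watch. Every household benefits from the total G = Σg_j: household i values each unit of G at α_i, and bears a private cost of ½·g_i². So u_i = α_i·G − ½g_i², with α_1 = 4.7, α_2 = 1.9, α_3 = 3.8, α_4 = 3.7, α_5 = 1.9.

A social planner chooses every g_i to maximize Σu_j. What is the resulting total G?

Planner FOC: ∂(Σu_j)/∂g_i = (Σα_j) − g_i = 0, so g_i^SO = Σα_j = 16 for every i; G^SO = 80.

80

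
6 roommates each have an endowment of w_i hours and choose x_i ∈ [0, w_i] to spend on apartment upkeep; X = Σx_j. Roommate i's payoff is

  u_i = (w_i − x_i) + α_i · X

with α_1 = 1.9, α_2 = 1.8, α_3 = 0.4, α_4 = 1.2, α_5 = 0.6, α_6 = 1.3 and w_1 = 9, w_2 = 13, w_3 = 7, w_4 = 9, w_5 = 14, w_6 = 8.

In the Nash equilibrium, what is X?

39

∂u_i/∂x_i = α_i − 1, so roommate i contributes w_i if α_i > 1, else 0.
α_i > 1 for i ∈ {1, 2, 4, 6}; NE contributions (9, 13, 0, 9, 0, 8), X = 39.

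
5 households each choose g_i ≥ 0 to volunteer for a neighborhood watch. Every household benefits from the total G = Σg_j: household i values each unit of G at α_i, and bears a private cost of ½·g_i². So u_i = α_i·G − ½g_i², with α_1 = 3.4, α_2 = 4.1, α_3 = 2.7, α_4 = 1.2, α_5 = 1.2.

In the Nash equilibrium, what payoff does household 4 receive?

Household i's FOC: ∂u_i/∂g_i = α_i − g_i = 0, so g_i* = α_i.
NE contributions = (3.4, 4.1, 2.7, 1.2, 1.2); G = 12.6.
u_4 = α_4·G − ½·(g_4)² = 1.2·12.6 − ½·1.2² = 14.4.

14.4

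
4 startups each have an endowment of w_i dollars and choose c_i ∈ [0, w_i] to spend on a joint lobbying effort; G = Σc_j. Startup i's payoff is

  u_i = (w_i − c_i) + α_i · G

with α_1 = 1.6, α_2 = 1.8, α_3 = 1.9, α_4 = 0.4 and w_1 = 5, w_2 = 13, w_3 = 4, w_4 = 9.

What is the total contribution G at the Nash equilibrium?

∂u_i/∂c_i = α_i − 1, so startup i contributes w_i if α_i > 1, else 0.
α_i > 1 for i ∈ {1, 2, 3}; NE contributions (5, 13, 4, 0), G = 22.

22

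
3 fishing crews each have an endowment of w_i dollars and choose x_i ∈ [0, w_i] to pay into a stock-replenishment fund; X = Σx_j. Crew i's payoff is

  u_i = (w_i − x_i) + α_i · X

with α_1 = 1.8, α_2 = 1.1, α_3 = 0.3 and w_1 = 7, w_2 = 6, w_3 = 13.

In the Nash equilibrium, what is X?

∂u_i/∂x_i = α_i − 1, so crew i contributes w_i if α_i > 1, else 0.
α_i > 1 for i ∈ {1, 2}; NE contributions (7, 6, 0), X = 13.

13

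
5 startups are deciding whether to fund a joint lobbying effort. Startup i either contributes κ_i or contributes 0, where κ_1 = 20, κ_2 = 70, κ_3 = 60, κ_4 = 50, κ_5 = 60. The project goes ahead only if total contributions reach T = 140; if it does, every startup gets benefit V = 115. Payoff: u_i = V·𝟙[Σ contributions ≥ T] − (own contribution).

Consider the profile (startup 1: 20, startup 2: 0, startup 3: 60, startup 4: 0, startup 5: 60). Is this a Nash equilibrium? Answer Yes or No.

Yes

Total = 140 ≥ 140: provided.
Startup 1 (pledges 20, payoff 95): dropping to 0 → total 120, payoff 0. No gain.
Startup 2 (pledges 0, payoff 115): pledging 70 → total 210, payoff 45. No gain.
Startup 3 (pledges 60, payoff 55): dropping to 0 → total 80, payoff 0. No gain.
Startup 4 (pledges 0, payoff 115): pledging 50 → total 190, payoff 65. No gain.
Startup 5 (pledges 60, payoff 55): dropping to 0 → total 80, payoff 0. No gain.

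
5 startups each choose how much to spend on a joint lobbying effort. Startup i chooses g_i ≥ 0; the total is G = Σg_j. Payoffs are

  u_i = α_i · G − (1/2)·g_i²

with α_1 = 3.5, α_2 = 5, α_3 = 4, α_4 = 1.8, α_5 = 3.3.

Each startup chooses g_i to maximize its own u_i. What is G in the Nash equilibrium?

Startup i's FOC: ∂u_i/∂g_i = α_i − g_i = 0, so g_i* = α_i.
NE contributions = (3.5, 5, 4, 1.8, 3.3); G = 17.6.

17.6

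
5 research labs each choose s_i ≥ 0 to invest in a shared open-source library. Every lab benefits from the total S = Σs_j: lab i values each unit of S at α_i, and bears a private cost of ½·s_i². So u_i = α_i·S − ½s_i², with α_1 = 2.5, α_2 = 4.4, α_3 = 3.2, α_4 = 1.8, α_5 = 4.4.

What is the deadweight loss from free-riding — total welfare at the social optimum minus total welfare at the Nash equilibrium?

427.76

Lab i's FOC: ∂u_i/∂s_i = α_i − s_i = 0, so s_i* = α_i.
NE contributions = (2.5, 4.4, 3.2, 1.8, 4.4); S = 16.3.
W^NE = (Σα)·S − ½Σα_i² = 16.3² − ½·58.45 = 236.465.
Planner sets s_i = Σα_j = 16.3 for every i, so S^SO = 5·16.3 = 81.5.
W^SO = (Σα)·S^SO − ½·5·(Σα)² = (5/2)·16.3² = 664.225.
Deadweight loss = W^SO − W^NE = 427.76.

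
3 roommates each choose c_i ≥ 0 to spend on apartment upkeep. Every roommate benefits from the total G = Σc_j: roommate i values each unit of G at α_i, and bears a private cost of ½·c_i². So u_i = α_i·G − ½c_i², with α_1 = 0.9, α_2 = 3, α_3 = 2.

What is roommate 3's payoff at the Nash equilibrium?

Roommate i's FOC: ∂u_i/∂c_i = α_i − c_i = 0, so c_i* = α_i.
NE contributions = (0.9, 3, 2); G = 5.9.
u_3 = α_3·G − ½·(c_3)² = 2·5.9 − ½·2² = 9.8.

9.8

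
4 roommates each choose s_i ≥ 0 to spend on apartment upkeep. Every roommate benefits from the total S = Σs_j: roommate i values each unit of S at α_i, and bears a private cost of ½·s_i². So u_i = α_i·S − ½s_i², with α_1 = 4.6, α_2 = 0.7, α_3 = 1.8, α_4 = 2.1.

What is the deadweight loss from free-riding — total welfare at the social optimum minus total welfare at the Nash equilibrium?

Roommate i's FOC: ∂u_i/∂s_i = α_i − s_i = 0, so s_i* = α_i.
NE contributions = (4.6, 0.7, 1.8, 2.1); S = 9.2.
W^NE = (Σα)·S − ½Σα_i² = 9.2² − ½·29.3 = 69.99.
Planner sets s_i = Σα_j = 9.2 for every i, so S^SO = 4·9.2 = 36.8.
W^SO = (Σα)·S^SO − ½·4·(Σα)² = (4/2)·9.2² = 169.28.
Deadweight loss = W^SO − W^NE = 99.29.

99.29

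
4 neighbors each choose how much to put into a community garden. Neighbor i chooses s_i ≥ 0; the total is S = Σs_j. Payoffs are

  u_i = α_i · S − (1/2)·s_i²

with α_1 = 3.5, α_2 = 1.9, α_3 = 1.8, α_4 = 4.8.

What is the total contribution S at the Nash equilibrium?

12

Neighbor i's FOC: ∂u_i/∂s_i = α_i − s_i = 0, so s_i* = α_i.
NE contributions = (3.5, 1.9, 1.8, 4.8); S = 12.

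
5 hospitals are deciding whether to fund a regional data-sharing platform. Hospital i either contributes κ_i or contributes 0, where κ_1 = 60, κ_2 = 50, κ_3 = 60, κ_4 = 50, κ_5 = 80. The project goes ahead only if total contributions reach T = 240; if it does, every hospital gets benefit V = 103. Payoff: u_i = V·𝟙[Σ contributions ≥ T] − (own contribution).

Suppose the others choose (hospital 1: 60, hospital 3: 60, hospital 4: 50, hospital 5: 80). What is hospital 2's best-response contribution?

0

Others' total = 250 ≥ 240; contributing adds cost 50 for no extra benefit.
Best response: 0.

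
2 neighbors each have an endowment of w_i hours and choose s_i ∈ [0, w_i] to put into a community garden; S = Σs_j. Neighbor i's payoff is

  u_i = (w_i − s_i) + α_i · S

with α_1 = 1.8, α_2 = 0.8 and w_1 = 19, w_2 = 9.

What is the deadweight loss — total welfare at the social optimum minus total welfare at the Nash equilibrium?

14.4

∂u_i/∂s_i = α_i − 1, so neighbor i contributes w_i if α_i > 1, else 0.
α_i > 1 for i ∈ {1}; NE contributions (19, 0), S = 19.
W^NE = Σw_i − S^NE + (Σα_i)·S^NE = 28 + 1.6·19 = 58.4.
Planner: ∂(Σu_j)/∂s_i = Σα_j − 1 = 1.6 > 0, so everyone contributes w_i; S^SO = 28, W^SO = 28 + 1.6·28 = 72.8.
Deadweight loss = 14.4.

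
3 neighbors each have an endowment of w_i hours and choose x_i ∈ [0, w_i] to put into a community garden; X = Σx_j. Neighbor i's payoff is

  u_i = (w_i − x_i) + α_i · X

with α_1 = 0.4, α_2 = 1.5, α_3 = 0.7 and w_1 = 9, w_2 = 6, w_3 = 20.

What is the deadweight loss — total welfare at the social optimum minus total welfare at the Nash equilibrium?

∂u_i/∂x_i = α_i − 1, so neighbor i contributes w_i if α_i > 1, else 0.
α_i > 1 for i ∈ {2}; NE contributions (0, 6, 0), X = 6.
W^NE = Σw_i − X^NE + (Σα_i)·X^NE = 35 + 1.6·6 = 44.6.
Planner: ∂(Σu_j)/∂x_i = Σα_j − 1 = 1.6 > 0, so everyone contributes w_i; X^SO = 35, W^SO = 35 + 1.6·35 = 91.
Deadweight loss = 46.4.

46.4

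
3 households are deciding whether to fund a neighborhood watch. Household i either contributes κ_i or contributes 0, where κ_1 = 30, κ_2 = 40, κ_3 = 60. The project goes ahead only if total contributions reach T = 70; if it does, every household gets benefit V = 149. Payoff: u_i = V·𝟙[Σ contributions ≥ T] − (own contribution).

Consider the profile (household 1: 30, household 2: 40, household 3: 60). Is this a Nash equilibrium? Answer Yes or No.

Total = 130 ≥ 70: provided.
Household 1 (pledges 30, payoff 119): dropping to 0 → total 100, payoff 149. Profitable deviation.

No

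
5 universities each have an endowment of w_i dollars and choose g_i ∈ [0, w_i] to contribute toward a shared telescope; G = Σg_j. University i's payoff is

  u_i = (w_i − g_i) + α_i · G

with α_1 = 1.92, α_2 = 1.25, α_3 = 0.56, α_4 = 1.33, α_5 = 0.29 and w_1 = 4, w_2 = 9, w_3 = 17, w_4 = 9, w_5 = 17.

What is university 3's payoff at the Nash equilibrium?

∂u_i/∂g_i = α_i − 1, so university i contributes w_i if α_i > 1, else 0.
α_i > 1 for i ∈ {1, 2, 4}; NE contributions (4, 9, 0, 9, 0), G = 22.
u_3 = (17 − 0) + 0.56·22 = 29.32.

29.32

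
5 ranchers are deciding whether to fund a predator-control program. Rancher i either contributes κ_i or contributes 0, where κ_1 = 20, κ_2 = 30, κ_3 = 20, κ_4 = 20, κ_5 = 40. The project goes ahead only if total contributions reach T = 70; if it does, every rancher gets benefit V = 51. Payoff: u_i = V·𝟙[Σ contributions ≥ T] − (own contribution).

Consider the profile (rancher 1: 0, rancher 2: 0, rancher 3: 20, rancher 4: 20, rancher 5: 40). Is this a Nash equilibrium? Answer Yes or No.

Total = 80 ≥ 70: provided.
Rancher 1 (pledges 0, payoff 51): pledging 20 → total 100, payoff 31. No gain.
Rancher 2 (pledges 0, payoff 51): pledging 30 → total 110, payoff 21. No gain.
Rancher 3 (pledges 20, payoff 31): dropping to 0 → total 60, payoff 0. No gain.
Rancher 4 (pledges 20, payoff 31): dropping to 0 → total 60, payoff 0. No gain.
Rancher 5 (pledges 40, payoff 11): dropping to 0 → total 40, payoff 0. No gain.

Yes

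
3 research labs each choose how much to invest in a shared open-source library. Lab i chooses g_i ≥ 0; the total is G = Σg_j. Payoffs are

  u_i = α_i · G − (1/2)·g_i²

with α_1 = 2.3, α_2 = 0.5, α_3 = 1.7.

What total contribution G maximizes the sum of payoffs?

13.5

Planner FOC: ∂(Σu_j)/∂g_i = (Σα_j) − g_i = 0, so g_i^SO = Σα_j = 4.5 for every i; G^SO = 13.5.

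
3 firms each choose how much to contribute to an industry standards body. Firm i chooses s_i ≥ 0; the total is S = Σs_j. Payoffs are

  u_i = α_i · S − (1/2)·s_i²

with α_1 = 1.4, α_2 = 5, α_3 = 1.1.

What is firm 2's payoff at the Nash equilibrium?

25

Firm i's FOC: ∂u_i/∂s_i = α_i − s_i = 0, so s_i* = α_i.
NE contributions = (1.4, 5, 1.1); S = 7.5.
u_2 = α_2·S − ½·(s_2)² = 5·7.5 − ½·5² = 25.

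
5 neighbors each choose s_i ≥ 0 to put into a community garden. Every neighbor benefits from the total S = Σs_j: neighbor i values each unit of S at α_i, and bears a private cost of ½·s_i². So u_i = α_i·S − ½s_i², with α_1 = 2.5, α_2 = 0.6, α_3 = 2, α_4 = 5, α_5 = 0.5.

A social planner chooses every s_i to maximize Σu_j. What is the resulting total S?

53

Planner FOC: ∂(Σu_j)/∂s_i = (Σα_j) − s_i = 0, so s_i^SO = Σα_j = 10.6 for every i; S^SO = 53.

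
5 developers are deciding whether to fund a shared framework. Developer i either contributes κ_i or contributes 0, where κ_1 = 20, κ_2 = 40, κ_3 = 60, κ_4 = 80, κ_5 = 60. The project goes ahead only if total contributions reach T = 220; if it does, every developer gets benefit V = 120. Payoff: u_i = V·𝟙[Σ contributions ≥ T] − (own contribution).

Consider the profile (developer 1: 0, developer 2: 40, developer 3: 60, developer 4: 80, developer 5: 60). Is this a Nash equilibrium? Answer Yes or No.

Total = 240 ≥ 220: provided.
Developer 1 (pledges 0, payoff 120): pledging 20 → total 260, payoff 100. No gain.
Developer 2 (pledges 40, payoff 80): dropping to 0 → total 200, payoff 0. No gain.
Developer 3 (pledges 60, payoff 60): dropping to 0 → total 180, payoff 0. No gain.
Developer 4 (pledges 80, payoff 40): dropping to 0 → total 160, payoff 0. No gain.
Developer 5 (pledges 60, payoff 60): dropping to 0 → total 180, payoff 0. No gain.

Yes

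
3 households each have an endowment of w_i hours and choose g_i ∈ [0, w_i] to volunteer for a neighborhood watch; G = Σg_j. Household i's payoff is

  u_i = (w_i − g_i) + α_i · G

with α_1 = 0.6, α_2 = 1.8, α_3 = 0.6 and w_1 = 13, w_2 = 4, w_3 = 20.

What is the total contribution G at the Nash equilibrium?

∂u_i/∂g_i = α_i − 1, so household i contributes w_i if α_i > 1, else 0.
α_i > 1 for i ∈ {2}; NE contributions (0, 4, 0), G = 4.

4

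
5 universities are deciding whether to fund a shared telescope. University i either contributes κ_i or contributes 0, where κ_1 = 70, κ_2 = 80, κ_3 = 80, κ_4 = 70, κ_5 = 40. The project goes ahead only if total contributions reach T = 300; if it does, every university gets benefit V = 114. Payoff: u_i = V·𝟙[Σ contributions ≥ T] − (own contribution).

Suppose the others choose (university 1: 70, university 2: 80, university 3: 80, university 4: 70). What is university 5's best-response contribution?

0

Others' total = 300 ≥ 300; contributing adds cost 40 for no extra benefit.
Best response: 0.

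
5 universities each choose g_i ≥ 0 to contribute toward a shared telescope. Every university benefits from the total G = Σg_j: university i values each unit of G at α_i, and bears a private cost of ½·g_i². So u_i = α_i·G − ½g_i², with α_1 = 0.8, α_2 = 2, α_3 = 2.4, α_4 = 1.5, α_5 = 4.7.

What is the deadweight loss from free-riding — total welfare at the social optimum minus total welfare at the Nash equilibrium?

212.31

University i's FOC: ∂u_i/∂g_i = α_i − g_i = 0, so g_i* = α_i.
NE contributions = (0.8, 2, 2.4, 1.5, 4.7); G = 11.4.
W^NE = (Σα)·G − ½Σα_i² = 11.4² − ½·34.74 = 112.59.
Planner sets g_i = Σα_j = 11.4 for every i, so G^SO = 5·11.4 = 57.
W^SO = (Σα)·G^SO − ½·5·(Σα)² = (5/2)·11.4² = 324.9.
Deadweight loss = W^SO − W^NE = 212.31.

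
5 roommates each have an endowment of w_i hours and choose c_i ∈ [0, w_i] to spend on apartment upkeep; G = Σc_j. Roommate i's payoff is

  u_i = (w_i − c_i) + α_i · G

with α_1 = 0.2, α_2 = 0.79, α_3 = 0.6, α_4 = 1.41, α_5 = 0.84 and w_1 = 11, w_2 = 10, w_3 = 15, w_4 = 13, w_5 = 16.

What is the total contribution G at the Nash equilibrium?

∂u_i/∂c_i = α_i − 1, so roommate i contributes w_i if α_i > 1, else 0.
α_i > 1 for i ∈ {4}; NE contributions (0, 0, 0, 13, 0), G = 13.

13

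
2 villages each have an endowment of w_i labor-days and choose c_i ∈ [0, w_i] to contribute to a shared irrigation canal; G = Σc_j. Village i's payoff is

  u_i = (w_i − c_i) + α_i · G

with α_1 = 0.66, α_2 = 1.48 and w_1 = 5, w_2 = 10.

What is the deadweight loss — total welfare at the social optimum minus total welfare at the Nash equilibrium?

∂u_i/∂c_i = α_i − 1, so village i contributes w_i if α_i > 1, else 0.
α_i > 1 for i ∈ {2}; NE contributions (0, 10), G = 10.
W^NE = Σw_i − G^NE + (Σα_i)·G^NE = 15 + 1.14·10 = 26.4.
Planner: ∂(Σu_j)/∂c_i = Σα_j − 1 = 1.14 > 0, so everyone contributes w_i; G^SO = 15, W^SO = 15 + 1.14·15 = 32.1.
Deadweight loss = 5.7.

5.7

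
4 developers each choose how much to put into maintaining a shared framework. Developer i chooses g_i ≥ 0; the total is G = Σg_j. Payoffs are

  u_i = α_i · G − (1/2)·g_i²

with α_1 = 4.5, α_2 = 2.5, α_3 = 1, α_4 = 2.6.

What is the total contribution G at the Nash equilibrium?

Developer i's FOC: ∂u_i/∂g_i = α_i − g_i = 0, so g_i* = α_i.
NE contributions = (4.5, 2.5, 1, 2.6); G = 10.6.

10.6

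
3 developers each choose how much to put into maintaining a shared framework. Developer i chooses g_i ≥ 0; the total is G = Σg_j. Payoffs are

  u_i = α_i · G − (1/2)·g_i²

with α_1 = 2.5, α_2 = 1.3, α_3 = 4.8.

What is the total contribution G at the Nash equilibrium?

Developer i's FOC: ∂u_i/∂g_i = α_i − g_i = 0, so g_i* = α_i.
NE contributions = (2.5, 1.3, 4.8); G = 8.6.

8.6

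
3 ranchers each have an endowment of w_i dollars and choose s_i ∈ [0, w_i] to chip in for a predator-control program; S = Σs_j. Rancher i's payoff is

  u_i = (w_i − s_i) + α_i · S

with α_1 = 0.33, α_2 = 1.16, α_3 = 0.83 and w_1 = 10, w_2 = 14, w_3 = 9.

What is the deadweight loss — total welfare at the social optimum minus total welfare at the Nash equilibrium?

25.08

∂u_i/∂s_i = α_i − 1, so rancher i contributes w_i if α_i > 1, else 0.
α_i > 1 for i ∈ {2}; NE contributions (0, 14, 0), S = 14.
W^NE = Σw_i − S^NE + (Σα_i)·S^NE = 33 + 1.32·14 = 51.48.
Planner: ∂(Σu_j)/∂s_i = Σα_j − 1 = 1.32 > 0, so everyone contributes w_i; S^SO = 33, W^SO = 33 + 1.32·33 = 76.56.
Deadweight loss = 25.08.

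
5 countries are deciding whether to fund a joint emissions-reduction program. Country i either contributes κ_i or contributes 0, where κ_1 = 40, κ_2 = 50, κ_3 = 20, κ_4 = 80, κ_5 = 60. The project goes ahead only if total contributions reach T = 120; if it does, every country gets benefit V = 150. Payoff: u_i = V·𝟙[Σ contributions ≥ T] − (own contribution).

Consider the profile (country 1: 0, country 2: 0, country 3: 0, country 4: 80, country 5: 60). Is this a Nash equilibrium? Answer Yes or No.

Yes

Total = 140 ≥ 120: provided.
Country 1 (pledges 0, payoff 150): pledging 40 → total 180, payoff 110. No gain.
Country 2 (pledges 0, payoff 150): pledging 50 → total 190, payoff 100. No gain.
Country 3 (pledges 0, payoff 150): pledging 20 → total 160, payoff 130. No gain.
Country 4 (pledges 80, payoff 70): dropping to 0 → total 60, payoff 0. No gain.
Country 5 (pledges 60, payoff 90): dropping to 0 → total 80, payoff 0. No gain.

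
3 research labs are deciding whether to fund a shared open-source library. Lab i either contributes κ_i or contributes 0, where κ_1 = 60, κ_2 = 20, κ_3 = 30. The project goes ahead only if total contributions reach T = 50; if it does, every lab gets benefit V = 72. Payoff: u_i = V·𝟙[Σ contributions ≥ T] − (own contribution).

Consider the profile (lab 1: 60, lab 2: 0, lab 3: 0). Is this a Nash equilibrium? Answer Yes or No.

Yes

Total = 60 ≥ 50: provided.
Lab 1 (pledges 60, payoff 12): dropping to 0 → total 0, payoff 0. No gain.
Lab 2 (pledges 0, payoff 72): pledging 20 → total 80, payoff 52. No gain.
Lab 3 (pledges 0, payoff 72): pledging 30 → total 90, payoff 42. No gain.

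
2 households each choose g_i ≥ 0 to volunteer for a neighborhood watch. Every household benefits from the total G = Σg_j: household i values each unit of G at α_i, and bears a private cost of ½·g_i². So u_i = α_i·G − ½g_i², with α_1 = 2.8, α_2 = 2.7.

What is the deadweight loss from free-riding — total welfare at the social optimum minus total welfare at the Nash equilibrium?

Household i's FOC: ∂u_i/∂g_i = α_i − g_i = 0, so g_i* = α_i.
NE contributions = (2.8, 2.7); G = 5.5.
W^NE = (Σα)·G − ½Σα_i² = 5.5² − ½·15.13 = 22.685.
Planner sets g_i = Σα_j = 5.5 for every i, so G^SO = 2·5.5 = 11.
W^SO = (Σα)·G^SO − ½·2·(Σα)² = (2/2)·5.5² = 30.25.
Deadweight loss = W^SO − W^NE = 7.565.

7.565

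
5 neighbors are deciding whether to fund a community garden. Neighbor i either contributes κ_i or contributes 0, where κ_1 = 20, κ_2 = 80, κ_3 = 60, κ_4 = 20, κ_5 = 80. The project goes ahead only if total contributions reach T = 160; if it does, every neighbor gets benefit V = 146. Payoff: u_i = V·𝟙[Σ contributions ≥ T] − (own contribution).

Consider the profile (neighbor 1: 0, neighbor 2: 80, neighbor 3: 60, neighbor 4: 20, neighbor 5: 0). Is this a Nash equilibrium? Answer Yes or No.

Total = 160 ≥ 160: provided.
Neighbor 1 (pledges 0, payoff 146): pledging 20 → total 180, payoff 126. No gain.
Neighbor 2 (pledges 80, payoff 66): dropping to 0 → total 80, payoff 0. No gain.
Neighbor 3 (pledges 60, payoff 86): dropping to 0 → total 100, payoff 0. No gain.
Neighbor 4 (pledges 20, payoff 126): dropping to 0 → total 140, payoff 0. No gain.
Neighbor 5 (pledges 0, payoff 146): pledging 80 → total 240, payoff 66. No gain.

Yes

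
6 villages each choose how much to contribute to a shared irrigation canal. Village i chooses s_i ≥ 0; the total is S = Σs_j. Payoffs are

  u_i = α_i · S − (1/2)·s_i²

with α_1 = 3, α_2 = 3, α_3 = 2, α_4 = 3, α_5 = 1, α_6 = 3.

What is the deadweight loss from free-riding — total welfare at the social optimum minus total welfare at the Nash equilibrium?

Village i's FOC: ∂u_i/∂s_i = α_i − s_i = 0, so s_i* = α_i.
NE contributions = (3, 3, 2, 3, 1, 3); S = 15.
W^NE = (Σα)·S − ½Σα_i² = 15² − ½·41 = 204.5.
Planner sets s_i = Σα_j = 15 for every i, so S^SO = 6·15 = 90.
W^SO = (Σα)·S^SO − ½·6·(Σα)² = (6/2)·15² = 675.
Deadweight loss = W^SO − W^NE = 470.5.

470.5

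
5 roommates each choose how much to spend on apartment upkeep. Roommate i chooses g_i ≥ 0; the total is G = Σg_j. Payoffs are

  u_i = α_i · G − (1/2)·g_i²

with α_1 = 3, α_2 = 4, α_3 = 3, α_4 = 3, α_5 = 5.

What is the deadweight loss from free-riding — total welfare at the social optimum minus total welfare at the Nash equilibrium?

520

Roommate i's FOC: ∂u_i/∂g_i = α_i − g_i = 0, so g_i* = α_i.
NE contributions = (3, 4, 3, 3, 5); G = 18.
W^NE = (Σα)·G − ½Σα_i² = 18² − ½·68 = 290.
Planner sets g_i = Σα_j = 18 for every i, so G^SO = 5·18 = 90.
W^SO = (Σα)·G^SO − ½·5·(Σα)² = (5/2)·18² = 810.
Deadweight loss = W^SO − W^NE = 520.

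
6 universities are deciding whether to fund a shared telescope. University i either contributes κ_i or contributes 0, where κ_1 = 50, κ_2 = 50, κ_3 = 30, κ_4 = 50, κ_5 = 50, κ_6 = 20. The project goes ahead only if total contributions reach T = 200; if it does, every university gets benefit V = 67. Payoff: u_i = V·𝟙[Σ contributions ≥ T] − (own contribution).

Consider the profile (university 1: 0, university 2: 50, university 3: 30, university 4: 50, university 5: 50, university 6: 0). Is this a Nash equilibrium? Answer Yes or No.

Total = 180 < 200: not provided.
University 1 (pledges 0, payoff 0): pledging 50 → total 230, payoff 17. Profitable deviation.

No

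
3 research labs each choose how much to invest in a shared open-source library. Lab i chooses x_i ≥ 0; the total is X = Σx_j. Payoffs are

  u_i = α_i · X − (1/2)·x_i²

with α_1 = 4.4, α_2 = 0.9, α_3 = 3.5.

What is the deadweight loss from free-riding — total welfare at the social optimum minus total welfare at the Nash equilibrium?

54.93

Lab i's FOC: ∂u_i/∂x_i = α_i − x_i = 0, so x_i* = α_i.
NE contributions = (4.4, 0.9, 3.5); X = 8.8.
W^NE = (Σα)·X − ½Σα_i² = 8.8² − ½·32.42 = 61.23.
Planner sets x_i = Σα_j = 8.8 for every i, so X^SO = 3·8.8 = 26.4.
W^SO = (Σα)·X^SO − ½·3·(Σα)² = (3/2)·8.8² = 116.16.
Deadweight loss = W^SO − W^NE = 54.93.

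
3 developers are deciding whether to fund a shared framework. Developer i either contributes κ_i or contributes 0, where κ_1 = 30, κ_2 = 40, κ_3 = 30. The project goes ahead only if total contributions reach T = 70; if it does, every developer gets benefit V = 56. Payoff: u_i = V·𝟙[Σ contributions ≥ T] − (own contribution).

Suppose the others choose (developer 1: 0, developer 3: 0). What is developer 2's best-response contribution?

0

Others' total = 0. Even contributing 40 gives 40 < 70: no benefit either way.
Best response: 0.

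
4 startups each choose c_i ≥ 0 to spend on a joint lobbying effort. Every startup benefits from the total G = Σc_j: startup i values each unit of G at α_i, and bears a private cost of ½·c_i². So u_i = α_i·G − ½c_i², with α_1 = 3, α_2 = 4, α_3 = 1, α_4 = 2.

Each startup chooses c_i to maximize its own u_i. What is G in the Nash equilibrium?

Startup i's FOC: ∂u_i/∂c_i = α_i − c_i = 0, so c_i* = α_i.
NE contributions = (3, 4, 1, 2); G = 10.

10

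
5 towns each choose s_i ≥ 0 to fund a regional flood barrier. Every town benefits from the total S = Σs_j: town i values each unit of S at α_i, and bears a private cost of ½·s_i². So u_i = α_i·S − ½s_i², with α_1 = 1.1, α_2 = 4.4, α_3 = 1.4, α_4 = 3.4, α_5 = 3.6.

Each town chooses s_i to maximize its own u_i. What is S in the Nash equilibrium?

13.9

Town i's FOC: ∂u_i/∂s_i = α_i − s_i = 0, so s_i* = α_i.
NE contributions = (1.1, 4.4, 1.4, 3.4, 3.6); S = 13.9.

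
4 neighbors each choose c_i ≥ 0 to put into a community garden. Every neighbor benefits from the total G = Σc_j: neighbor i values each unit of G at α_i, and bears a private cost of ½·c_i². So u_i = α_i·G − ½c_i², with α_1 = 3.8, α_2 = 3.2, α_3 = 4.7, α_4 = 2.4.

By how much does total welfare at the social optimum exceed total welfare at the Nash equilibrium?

Neighbor i's FOC: ∂u_i/∂c_i = α_i − c_i = 0, so c_i* = α_i.
NE contributions = (3.8, 3.2, 4.7, 2.4); G = 14.1.
W^NE = (Σα)·G − ½Σα_i² = 14.1² − ½·52.53 = 172.545.
Planner sets c_i = Σα_j = 14.1 for every i, so G^SO = 4·14.1 = 56.4.
W^SO = (Σα)·G^SO − ½·4·(Σα)² = (4/2)·14.1² = 397.62.
Deadweight loss = W^SO − W^NE = 225.075.

225.075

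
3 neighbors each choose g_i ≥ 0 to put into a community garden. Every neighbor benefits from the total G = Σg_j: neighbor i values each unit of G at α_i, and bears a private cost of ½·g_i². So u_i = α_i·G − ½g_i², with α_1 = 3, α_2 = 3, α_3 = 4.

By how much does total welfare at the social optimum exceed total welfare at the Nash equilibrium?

67

Neighbor i's FOC: ∂u_i/∂g_i = α_i − g_i = 0, so g_i* = α_i.
NE contributions = (3, 3, 4); G = 10.
W^NE = (Σα)·G − ½Σα_i² = 10² − ½·34 = 83.
Planner sets g_i = Σα_j = 10 for every i, so G^SO = 3·10 = 30.
W^SO = (Σα)·G^SO − ½·3·(Σα)² = (3/2)·10² = 150.
Deadweight loss = W^SO − W^NE = 67.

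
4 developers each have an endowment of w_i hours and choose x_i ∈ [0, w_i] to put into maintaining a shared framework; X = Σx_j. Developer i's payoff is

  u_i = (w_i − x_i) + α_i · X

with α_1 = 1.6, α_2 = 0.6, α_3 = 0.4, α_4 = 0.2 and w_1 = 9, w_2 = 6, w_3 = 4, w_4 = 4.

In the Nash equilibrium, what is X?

9

∂u_i/∂x_i = α_i − 1, so developer i contributes w_i if α_i > 1, else 0.
α_i > 1 for i ∈ {1}; NE contributions (9, 0, 0, 0), X = 9.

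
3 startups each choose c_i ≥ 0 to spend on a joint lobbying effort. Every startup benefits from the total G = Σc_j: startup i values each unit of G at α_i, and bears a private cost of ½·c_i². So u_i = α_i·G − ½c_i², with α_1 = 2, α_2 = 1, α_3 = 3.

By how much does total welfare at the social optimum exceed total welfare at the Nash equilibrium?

25

Startup i's FOC: ∂u_i/∂c_i = α_i − c_i = 0, so c_i* = α_i.
NE contributions = (2, 1, 3); G = 6.
W^NE = (Σα)·G − ½Σα_i² = 6² − ½·14 = 29.
Planner sets c_i = Σα_j = 6 for every i, so G^SO = 3·6 = 18.
W^SO = (Σα)·G^SO − ½·3·(Σα)² = (3/2)·6² = 54.
Deadweight loss = W^SO − W^NE = 25.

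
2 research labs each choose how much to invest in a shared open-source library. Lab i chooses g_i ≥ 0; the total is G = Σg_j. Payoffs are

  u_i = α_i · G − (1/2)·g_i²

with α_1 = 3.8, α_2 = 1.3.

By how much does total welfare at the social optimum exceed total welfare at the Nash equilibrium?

8.065

Lab i's FOC: ∂u_i/∂g_i = α_i − g_i = 0, so g_i* = α_i.
NE contributions = (3.8, 1.3); G = 5.1.
W^NE = (Σα)·G − ½Σα_i² = 5.1² − ½·16.13 = 17.945.
Planner sets g_i = Σα_j = 5.1 for every i, so G^SO = 2·5.1 = 10.2.
W^SO = (Σα)·G^SO − ½·2·(Σα)² = (2/2)·5.1² = 26.01.
Deadweight loss = W^SO − W^NE = 8.065.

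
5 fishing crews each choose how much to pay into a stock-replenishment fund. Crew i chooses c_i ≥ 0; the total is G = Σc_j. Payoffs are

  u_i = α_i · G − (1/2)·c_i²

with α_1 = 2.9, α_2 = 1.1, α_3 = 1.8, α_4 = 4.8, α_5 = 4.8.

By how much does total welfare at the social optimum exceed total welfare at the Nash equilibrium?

Crew i's FOC: ∂u_i/∂c_i = α_i − c_i = 0, so c_i* = α_i.
NE contributions = (2.9, 1.1, 1.8, 4.8, 4.8); G = 15.4.
W^NE = (Σα)·G − ½Σα_i² = 15.4² − ½·58.94 = 207.69.
Planner sets c_i = Σα_j = 15.4 for every i, so G^SO = 5·15.4 = 77.
W^SO = (Σα)·G^SO − ½·5·(Σα)² = (5/2)·15.4² = 592.9.
Deadweight loss = W^SO − W^NE = 385.21.

385.21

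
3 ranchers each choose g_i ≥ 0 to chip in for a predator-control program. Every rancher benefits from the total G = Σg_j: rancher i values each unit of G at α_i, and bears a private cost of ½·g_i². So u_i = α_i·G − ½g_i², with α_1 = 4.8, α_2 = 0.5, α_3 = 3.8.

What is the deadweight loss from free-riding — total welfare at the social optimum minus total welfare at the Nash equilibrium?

Rancher i's FOC: ∂u_i/∂g_i = α_i − g_i = 0, so g_i* = α_i.
NE contributions = (4.8, 0.5, 3.8); G = 9.1.
W^NE = (Σα)·G − ½Σα_i² = 9.1² − ½·37.73 = 63.945.
Planner sets g_i = Σα_j = 9.1 for every i, so G^SO = 3·9.1 = 27.3.
W^SO = (Σα)·G^SO − ½·3·(Σα)² = (3/2)·9.1² = 124.215.
Deadweight loss = W^SO − W^NE = 60.27.

60.27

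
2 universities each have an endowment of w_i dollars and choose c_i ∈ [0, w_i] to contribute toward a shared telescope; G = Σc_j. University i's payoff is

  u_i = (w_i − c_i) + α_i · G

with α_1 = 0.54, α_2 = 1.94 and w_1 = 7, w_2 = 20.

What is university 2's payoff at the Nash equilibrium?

38.8

∂u_i/∂c_i = α_i − 1, so university i contributes w_i if α_i > 1, else 0.
α_i > 1 for i ∈ {2}; NE contributions (0, 20), G = 20.
u_2 = (20 − 20) + 1.94·20 = 38.8.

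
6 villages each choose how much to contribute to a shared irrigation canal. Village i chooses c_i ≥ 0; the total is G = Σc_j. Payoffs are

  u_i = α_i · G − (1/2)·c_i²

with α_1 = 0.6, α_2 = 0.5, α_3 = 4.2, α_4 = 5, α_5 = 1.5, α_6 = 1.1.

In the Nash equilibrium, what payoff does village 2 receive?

6.325

Village i's FOC: ∂u_i/∂c_i = α_i − c_i = 0, so c_i* = α_i.
NE contributions = (0.6, 0.5, 4.2, 5, 1.5, 1.1); G = 12.9.
u_2 = α_2·G − ½·(c_2)² = 0.5·12.9 − ½·0.5² = 6.325.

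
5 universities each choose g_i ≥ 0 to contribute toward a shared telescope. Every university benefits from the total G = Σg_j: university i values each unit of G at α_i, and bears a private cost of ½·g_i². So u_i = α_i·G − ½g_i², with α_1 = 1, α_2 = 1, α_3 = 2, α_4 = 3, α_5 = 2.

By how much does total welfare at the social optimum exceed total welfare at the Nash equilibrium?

131

University i's FOC: ∂u_i/∂g_i = α_i − g_i = 0, so g_i* = α_i.
NE contributions = (1, 1, 2, 3, 2); G = 9.
W^NE = (Σα)·G − ½Σα_i² = 9² − ½·19 = 71.5.
Planner sets g_i = Σα_j = 9 for every i, so G^SO = 5·9 = 45.
W^SO = (Σα)·G^SO − ½·5·(Σα)² = (5/2)·9² = 202.5.
Deadweight loss = W^SO − W^NE = 131.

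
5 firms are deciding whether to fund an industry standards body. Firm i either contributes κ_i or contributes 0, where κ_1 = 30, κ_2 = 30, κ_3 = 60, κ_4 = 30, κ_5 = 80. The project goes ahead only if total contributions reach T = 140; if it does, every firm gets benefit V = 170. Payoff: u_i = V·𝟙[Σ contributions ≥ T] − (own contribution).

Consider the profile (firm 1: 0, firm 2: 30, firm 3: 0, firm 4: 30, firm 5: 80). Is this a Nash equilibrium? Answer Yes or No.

Total = 140 ≥ 140: provided.
Firm 1 (pledges 0, payoff 170): pledging 30 → total 170, payoff 140. No gain.
Firm 2 (pledges 30, payoff 140): dropping to 0 → total 110, payoff 0. No gain.
Firm 3 (pledges 0, payoff 170): pledging 60 → total 200, payoff 110. No gain.
Firm 4 (pledges 30, payoff 140): dropping to 0 → total 110, payoff 0. No gain.
Firm 5 (pledges 80, payoff 90): dropping to 0 → total 60, payoff 0. No gain.

Yes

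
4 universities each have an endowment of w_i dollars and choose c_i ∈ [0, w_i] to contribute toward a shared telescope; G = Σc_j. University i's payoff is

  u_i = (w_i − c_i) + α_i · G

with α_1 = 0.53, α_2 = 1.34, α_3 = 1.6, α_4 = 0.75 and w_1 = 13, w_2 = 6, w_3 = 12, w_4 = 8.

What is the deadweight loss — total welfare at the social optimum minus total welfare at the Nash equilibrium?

67.62

∂u_i/∂c_i = α_i − 1, so university i contributes w_i if α_i > 1, else 0.
α_i > 1 for i ∈ {2, 3}; NE contributions (0, 6, 12, 0), G = 18.
W^NE = Σw_i − G^NE + (Σα_i)·G^NE = 39 + 3.22·18 = 96.96.
Planner: ∂(Σu_j)/∂c_i = Σα_j − 1 = 3.22 > 0, so everyone contributes w_i; G^SO = 39, W^SO = 39 + 3.22·39 = 164.58.
Deadweight loss = 67.62.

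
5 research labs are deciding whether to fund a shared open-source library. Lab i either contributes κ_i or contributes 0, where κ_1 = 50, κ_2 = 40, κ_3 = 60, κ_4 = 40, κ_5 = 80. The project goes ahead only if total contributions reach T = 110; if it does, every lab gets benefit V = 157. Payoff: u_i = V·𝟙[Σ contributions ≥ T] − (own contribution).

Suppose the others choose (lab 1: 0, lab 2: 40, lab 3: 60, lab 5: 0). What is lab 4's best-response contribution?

Others' total = 100. Contributing 40 brings total to 140 ≥ 110: gain V − κ_4 = 117.
Best response: 40.

40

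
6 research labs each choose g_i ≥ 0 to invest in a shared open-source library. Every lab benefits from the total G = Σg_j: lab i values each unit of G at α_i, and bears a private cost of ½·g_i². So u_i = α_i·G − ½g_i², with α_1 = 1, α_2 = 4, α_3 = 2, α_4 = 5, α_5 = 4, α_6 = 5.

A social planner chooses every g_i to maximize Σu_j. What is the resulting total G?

Planner FOC: ∂(Σu_j)/∂g_i = (Σα_j) − g_i = 0, so g_i^SO = Σα_j = 21 for every i; G^SO = 126.

126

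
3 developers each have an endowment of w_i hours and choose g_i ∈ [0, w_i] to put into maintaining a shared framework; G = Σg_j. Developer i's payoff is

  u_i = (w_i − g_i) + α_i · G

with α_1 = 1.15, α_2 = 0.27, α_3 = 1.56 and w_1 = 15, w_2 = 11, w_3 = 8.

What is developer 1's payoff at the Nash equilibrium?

26.45

∂u_i/∂g_i = α_i − 1, so developer i contributes w_i if α_i > 1, else 0.
α_i > 1 for i ∈ {1, 3}; NE contributions (15, 0, 8), G = 23.
u_1 = (15 − 15) + 1.15·23 = 26.45.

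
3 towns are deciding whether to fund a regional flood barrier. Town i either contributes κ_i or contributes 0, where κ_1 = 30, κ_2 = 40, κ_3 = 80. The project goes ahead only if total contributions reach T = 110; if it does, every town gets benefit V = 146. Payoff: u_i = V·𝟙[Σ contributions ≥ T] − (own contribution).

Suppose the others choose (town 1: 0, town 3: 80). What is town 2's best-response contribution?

Others' total = 80. Contributing 40 brings total to 120 ≥ 110: gain V − κ_2 = 106.
Best response: 40.

40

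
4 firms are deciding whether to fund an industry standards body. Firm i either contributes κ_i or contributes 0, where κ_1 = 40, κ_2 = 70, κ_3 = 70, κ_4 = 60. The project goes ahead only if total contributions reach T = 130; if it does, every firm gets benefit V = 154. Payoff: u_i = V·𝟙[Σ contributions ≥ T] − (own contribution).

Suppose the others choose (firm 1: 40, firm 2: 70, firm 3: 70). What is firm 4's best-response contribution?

0

Others' total = 180 ≥ 130; contributing adds cost 60 for no extra benefit.
Best response: 0.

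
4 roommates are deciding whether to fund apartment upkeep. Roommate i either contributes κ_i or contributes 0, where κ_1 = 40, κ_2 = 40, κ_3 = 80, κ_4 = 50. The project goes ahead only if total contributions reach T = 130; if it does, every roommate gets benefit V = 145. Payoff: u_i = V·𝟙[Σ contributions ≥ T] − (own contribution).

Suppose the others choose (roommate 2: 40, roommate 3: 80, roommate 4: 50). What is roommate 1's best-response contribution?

0

Others' total = 170 ≥ 130; contributing adds cost 40 for no extra benefit.
Best response: 0.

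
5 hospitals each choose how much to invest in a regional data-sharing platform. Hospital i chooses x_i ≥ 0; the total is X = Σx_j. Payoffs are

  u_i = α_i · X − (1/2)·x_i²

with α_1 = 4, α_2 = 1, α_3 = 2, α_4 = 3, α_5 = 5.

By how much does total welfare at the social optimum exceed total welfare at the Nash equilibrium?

365

Hospital i's FOC: ∂u_i/∂x_i = α_i − x_i = 0, so x_i* = α_i.
NE contributions = (4, 1, 2, 3, 5); X = 15.
W^NE = (Σα)·X − ½Σα_i² = 15² − ½·55 = 197.5.
Planner sets x_i = Σα_j = 15 for every i, so X^SO = 5·15 = 75.
W^SO = (Σα)·X^SO − ½·5·(Σα)² = (5/2)·15² = 562.5.
Deadweight loss = W^SO − W^NE = 365.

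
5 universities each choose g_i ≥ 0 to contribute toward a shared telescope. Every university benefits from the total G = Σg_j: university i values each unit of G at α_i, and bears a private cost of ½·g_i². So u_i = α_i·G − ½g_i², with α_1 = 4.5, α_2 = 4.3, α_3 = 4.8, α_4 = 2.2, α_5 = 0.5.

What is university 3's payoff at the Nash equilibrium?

66.72

University i's FOC: ∂u_i/∂g_i = α_i − g_i = 0, so g_i* = α_i.
NE contributions = (4.5, 4.3, 4.8, 2.2, 0.5); G = 16.3.
u_3 = α_3·G − ½·(g_3)² = 4.8·16.3 − ½·4.8² = 66.72.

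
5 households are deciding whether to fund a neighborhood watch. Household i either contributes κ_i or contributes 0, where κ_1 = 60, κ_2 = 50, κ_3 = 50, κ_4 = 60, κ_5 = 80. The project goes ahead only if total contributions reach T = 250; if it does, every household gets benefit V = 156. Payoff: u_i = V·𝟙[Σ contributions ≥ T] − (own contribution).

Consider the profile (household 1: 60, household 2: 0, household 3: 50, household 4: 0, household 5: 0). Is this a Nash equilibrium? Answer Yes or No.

Total = 110 < 250: not provided.
Household 1 (pledges 60, payoff -60): dropping to 0 → total 50, payoff 0. Profitable deviation.

No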